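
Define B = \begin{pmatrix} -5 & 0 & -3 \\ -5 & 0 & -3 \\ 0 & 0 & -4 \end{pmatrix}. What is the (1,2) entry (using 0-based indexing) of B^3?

Characteristic polynomial: μ^3 + 9μ^2 + 20μ = μ(μ + 4)(μ + 5), so the eigenvalues are -5, -4, 0.
μ=-4: eigenvector (-3, -3, 1).
μ=0: eigenvector (0, 1, 0).
μ=-5: eigenvector (1, 1, 0).
P = [[-3, 0, 1], [-3, 1, 1], [1, 0, 0]], D = diag(-4, 0, -5), P⁻¹ = [[0, 0, 1], [-1, 1, 0], [1, 0, 3]].
B³ = P·diag(-64, 0, -125)·P⁻¹ = [[-125, 0, -183], [-125, 0, -183], [0, 0, -64]].
The requested entry is -183.

-183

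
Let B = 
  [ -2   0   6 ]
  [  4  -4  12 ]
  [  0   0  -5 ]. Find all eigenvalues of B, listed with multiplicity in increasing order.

-5, -4, -2

Characteristic polynomial: p(r) = r^3 + 11r^2 + 38r + 40 = (r + 2)(r + 4)(r + 5).
Roots (with multiplicity): -5, -4, -2.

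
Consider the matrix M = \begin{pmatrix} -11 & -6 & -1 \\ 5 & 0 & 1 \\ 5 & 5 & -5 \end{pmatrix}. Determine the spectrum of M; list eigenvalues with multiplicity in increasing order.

Characteristic polynomial: p(t) = t^3 + 16t^2 + 85t + 150 = (t + 5)^2(t + 6).
Roots (with multiplicity): -6, -5, -5.

-6, -5, -5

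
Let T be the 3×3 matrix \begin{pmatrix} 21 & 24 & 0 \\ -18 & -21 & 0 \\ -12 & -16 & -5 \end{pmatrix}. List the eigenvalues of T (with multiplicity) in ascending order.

-5, -3, 3

Characteristic polynomial: p(s) = s^3 + 5s^2 - 9s - 45 = (s - 3)(s + 3)(s + 5).
Roots (with multiplicity): -5, -3, 3.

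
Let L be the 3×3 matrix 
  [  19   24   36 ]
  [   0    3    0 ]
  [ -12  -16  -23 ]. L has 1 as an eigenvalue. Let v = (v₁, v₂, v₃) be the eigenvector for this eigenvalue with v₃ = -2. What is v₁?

L − 1I = [[18, 24, 36], [0, 2, 0], [-12, -16, -24]].
Solving (L − 1I)v = 0 gives the eigenspace spanned by (4, 0, -2).
With v₃ = -2, v = (4, 0, -2), so v₁ = 4.

4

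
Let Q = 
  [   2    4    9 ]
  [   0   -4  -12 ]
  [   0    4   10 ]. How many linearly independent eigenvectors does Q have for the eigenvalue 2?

1

Q − 2I = [[0, 4, 9], [0, -6, -12], [0, 4, 8]].
This matrix has rank 2, so its null space has dimension 3 − 2 = 1.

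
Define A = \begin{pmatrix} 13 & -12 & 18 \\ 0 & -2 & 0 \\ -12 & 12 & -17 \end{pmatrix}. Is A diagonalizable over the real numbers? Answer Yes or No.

Yes

Characteristic polynomial: p(r) = r^3 + 6r^2 + 3r - 10 = (r - 1)(r + 2)(r + 5).
All 3 eigenvalues are distinct, so A is diagonalizable.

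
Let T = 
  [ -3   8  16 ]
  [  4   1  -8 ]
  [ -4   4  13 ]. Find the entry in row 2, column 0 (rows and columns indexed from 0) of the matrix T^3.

-124

Characteristic polynomial: r^3 - 11r^2 + 35r - 25 = (r - 5)^2(r - 1), so the eigenvalues are 1, 5, 5.
r=5: eigenvector (1, 1, 0).
r=1: eigenvector (-2, 1, -1).
r=5: eigenvector (2, 0, 1).
P = [[1, -2, 2], [1, 1, 0], [0, -1, 1]], D = diag(5, 1, 5), P⁻¹ = [[1, 0, -2], [-1, 1, 2], [-1, 1, 3]].
T³ = P·diag(125, 1, 125)·P⁻¹ = [[-123, 248, 496], [124, 1, -248], [-124, 124, 373]].
The requested entry is -124.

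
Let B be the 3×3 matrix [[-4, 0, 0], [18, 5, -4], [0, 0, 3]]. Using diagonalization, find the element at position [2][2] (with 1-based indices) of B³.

125

Characteristic polynomial: t^3 - 4t^2 - 17t + 60 = (t - 5)(t - 3)(t + 4), so the eigenvalues are -4, 3, 5.
t=-4: eigenvector (1, -2, 0).
t=5: eigenvector (0, 1, 0).
t=3: eigenvector (0, 2, 1).
P = [[1, 0, 0], [-2, 1, 2], [0, 0, 1]], D = diag(-4, 5, 3), P⁻¹ = [[1, 0, 0], [2, 1, -2], [0, 0, 1]].
B³ = P·diag(-64, 125, 27)·P⁻¹ = [[-64, 0, 0], [378, 125, -196], [0, 0, 27]].
The requested entry is 125.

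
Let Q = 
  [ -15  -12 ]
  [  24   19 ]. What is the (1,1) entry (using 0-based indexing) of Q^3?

235

Characteristic polynomial: s^2 - 4s + 3 = (s - 3)(s - 1), so the eigenvalues are 1, 3.
s=3: eigenvector (-2, 3).
s=1: eigenvector (-3, 4).
P = [[-2, -3], [3, 4]], D = diag(3, 1), P⁻¹ = [[4, 3], [-3, -2]].
Q³ = P·diag(27, 1)·P⁻¹ = [[-207, -156], [312, 235]].
The requested entry is 235.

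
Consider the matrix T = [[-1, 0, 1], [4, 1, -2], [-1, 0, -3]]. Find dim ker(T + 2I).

1

T + 2I = [[1, 0, 1], [4, 3, -2], [-1, 0, -1]].
This matrix has rank 2, so its null space has dimension 3 − 2 = 1.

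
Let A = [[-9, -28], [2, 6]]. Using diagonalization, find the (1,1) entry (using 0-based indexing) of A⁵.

216

Characteristic polynomial: s^2 + 3s + 2 = (s + 1)(s + 2), so the eigenvalues are -2, -1.
s=-2: eigenvector (4, -1).
s=-1: eigenvector (-7, 2).
P = [[4, -7], [-1, 2]], D = diag(-2, -1), P⁻¹ = [[2, 7], [1, 4]].
A⁵ = P·diag(-32, -1)·P⁻¹ = [[-249, -868], [62, 216]].
The requested entry is 216.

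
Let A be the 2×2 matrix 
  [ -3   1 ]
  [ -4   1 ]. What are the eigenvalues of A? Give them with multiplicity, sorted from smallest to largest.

Characteristic polynomial: p(λ) = λ^2 + 2λ + 1 = (λ + 1)^2.
Roots (with multiplicity): -1, -1.

-1, -1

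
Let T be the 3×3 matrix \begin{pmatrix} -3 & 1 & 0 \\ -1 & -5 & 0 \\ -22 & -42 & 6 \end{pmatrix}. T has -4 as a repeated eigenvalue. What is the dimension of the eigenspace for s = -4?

1

T + 4I = [[1, 1, 0], [-1, -1, 0], [-22, -42, 10]].
This matrix has rank 2, so its null space has dimension 3 − 2 = 1.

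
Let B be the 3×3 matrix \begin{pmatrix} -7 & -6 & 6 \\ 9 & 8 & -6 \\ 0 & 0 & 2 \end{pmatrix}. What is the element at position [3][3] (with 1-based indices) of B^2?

4

Characteristic polynomial: μ^3 - 3μ^2 + 4 = (μ - 2)^2(μ + 1), so the eigenvalues are -1, 2, 2.
μ=2: eigenvector (-2, 3, 0).
μ=-1: eigenvector (1, -1, 0).
μ=2: eigenvector (2, -2, 1).
P = [[-2, 1, 2], [3, -1, -2], [0, 0, 1]], D = diag(2, -1, 2), P⁻¹ = [[1, 1, 0], [3, 2, -2], [0, 0, 1]].
B² = P·diag(4, 1, 4)·P⁻¹ = [[-5, -6, 6], [9, 10, -6], [0, 0, 4]].
The requested entry is 4.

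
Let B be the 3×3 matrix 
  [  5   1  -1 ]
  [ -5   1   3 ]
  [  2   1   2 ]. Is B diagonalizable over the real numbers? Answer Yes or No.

Characteristic polynomial: p(λ) = λ^3 - 8λ^2 + 21λ - 18 = (λ - 3)^2(λ - 2).
λ = 3 has algebraic multiplicity 2; rank(B − 3I) = 2, so geometric multiplicity = 1.
Geometric multiplicity < algebraic multiplicity, so B is not diagonalizable.

No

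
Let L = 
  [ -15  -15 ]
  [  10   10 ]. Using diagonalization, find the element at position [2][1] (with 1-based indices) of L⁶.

Characteristic polynomial: r^2 + 5r = r(r + 5), so the eigenvalues are -5, 0.
r=-5: eigenvector (3, -2).
r=0: eigenvector (-1, 1).
P = [[3, -1], [-2, 1]], D = diag(-5, 0), P⁻¹ = [[1, 1], [2, 3]].
L⁶ = P·diag(15625, 0)·P⁻¹ = [[46875, 46875], [-31250, -31250]].
The requested entry is -31250.

-31250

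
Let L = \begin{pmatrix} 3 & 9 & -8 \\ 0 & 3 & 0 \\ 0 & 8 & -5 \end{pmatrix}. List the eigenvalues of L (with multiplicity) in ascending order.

Characteristic polynomial: p(λ) = λ^3 - λ^2 - 21λ + 45 = (λ - 3)^2(λ + 5).
Roots (with multiplicity): -5, 3, 3.

-5, 3, 3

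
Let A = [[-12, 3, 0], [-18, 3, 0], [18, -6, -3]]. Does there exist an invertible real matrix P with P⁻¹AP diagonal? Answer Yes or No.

Yes

Characteristic polynomial: p(λ) = λ^3 + 12λ^2 + 45λ + 54 = (λ + 3)^2(λ + 6).
λ = -3 has algebraic multiplicity 2; rank(A + 3I) = 1, so geometric multiplicity = 2.
Every eigenvalue has geometric = algebraic multiplicity, so A is diagonalizable.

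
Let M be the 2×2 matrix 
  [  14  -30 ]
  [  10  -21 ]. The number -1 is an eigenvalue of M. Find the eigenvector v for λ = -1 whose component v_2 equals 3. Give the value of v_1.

6

M + 1I = [[15, -30], [10, -20]].
Solving (M + 1I)v = 0 gives the eigenspace spanned by (6, 3).
With v_2 = 3, v = (6, 3), so v_1 = 6.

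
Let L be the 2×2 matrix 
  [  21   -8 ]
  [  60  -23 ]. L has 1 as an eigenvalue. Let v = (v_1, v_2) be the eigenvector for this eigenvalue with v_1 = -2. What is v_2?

-5

L − 1I = [[20, -8], [60, -24]].
Solving (L − 1I)v = 0 gives the eigenspace spanned by (-2, -5).
With v_1 = -2, v = (-2, -5), so v_2 = -5.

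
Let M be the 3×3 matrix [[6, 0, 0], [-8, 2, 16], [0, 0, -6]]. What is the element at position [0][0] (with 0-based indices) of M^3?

Characteristic polynomial: s^3 - 2s^2 - 36s + 72 = (s - 6)(s - 2)(s + 6), so the eigenvalues are -6, 2, 6.
s=6: eigenvector (1, -2, 0).
s=2: eigenvector (0, 1, 0).
s=-6: eigenvector (0, -2, 1).
P = [[1, 0, 0], [-2, 1, -2], [0, 0, 1]], D = diag(6, 2, -6), P⁻¹ = [[1, 0, 0], [2, 1, 2], [0, 0, 1]].
M³ = P·diag(216, 8, -216)·P⁻¹ = [[216, 0, 0], [-416, 8, 448], [0, 0, -216]].
The requested entry is 216.

216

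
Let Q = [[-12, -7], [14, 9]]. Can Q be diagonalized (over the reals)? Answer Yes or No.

Characteristic polynomial: p(t) = t^2 + 3t - 10 = (t - 2)(t + 5).
All 2 eigenvalues are distinct, so Q is diagonalizable.

Yes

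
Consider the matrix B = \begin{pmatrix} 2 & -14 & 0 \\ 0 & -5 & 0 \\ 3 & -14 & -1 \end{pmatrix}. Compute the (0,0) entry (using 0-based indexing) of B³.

8

Characteristic polynomial: t^3 + 4t^2 - 7t - 10 = (t - 2)(t + 1)(t + 5), so the eigenvalues are -5, -1, 2.
t=2: eigenvector (1, 0, 1).
t=-5: eigenvector (2, 1, 2).
t=-1: eigenvector (0, 0, 1).
P = [[1, 2, 0], [0, 1, 0], [1, 2, 1]], D = diag(2, -5, -1), P⁻¹ = [[1, -2, 0], [0, 1, 0], [-1, 0, 1]].
B³ = P·diag(8, -125, -1)·P⁻¹ = [[8, -266, 0], [0, -125, 0], [9, -266, -1]].
The requested entry is 8.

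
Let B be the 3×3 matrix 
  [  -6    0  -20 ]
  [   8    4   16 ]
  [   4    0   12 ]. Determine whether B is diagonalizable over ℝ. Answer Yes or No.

Yes

Characteristic polynomial: p(μ) = μ^3 - 10μ^2 + 32μ - 32 = (μ - 4)^2(μ - 2).
μ = 4 has algebraic multiplicity 2; rank(B − 4I) = 1, so geometric multiplicity = 2.
Every eigenvalue has geometric = algebraic multiplicity, so B is diagonalizable.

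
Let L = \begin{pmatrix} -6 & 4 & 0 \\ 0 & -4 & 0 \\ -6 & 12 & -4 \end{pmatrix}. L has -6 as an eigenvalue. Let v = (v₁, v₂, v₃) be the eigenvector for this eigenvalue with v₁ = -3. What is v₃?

L + 6I = [[0, 4, 0], [0, 2, 0], [-6, 12, 2]].
Solving (L + 6I)v = 0 gives the eigenspace spanned by (-3, 0, -9).
With v₁ = -3, v = (-3, 0, -9), so v₃ = -9.

-9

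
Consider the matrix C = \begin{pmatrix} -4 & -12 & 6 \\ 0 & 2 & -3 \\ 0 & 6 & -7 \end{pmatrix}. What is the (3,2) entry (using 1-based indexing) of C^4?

-510

Characteristic polynomial: t^3 + 9t^2 + 24t + 16 = (t + 1)(t + 4)^2, so the eigenvalues are -4, -4, -1.
t=-1: eigenvector (2, -1, -1).
t=-4: eigenvector (2, 1, 2).
t=-4: eigenvector (1, 0, 0).
P = [[2, 2, 1], [-1, 1, 0], [-1, 2, 0]], D = diag(-1, -4, -4), P⁻¹ = [[0, -2, 1], [0, -1, 1], [1, 6, -4]].
C⁴ = P·diag(1, 256, 256)·P⁻¹ = [[256, 1020, -510], [0, -254, 255], [0, -510, 511]].
The requested entry is -510.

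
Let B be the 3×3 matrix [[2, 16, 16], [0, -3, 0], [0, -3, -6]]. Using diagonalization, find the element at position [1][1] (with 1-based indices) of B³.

Characteristic polynomial: μ^3 + 7μ^2 - 36 = (μ - 2)(μ + 3)(μ + 6), so the eigenvalues are -6, -3, 2.
μ=2: eigenvector (1, 0, 0).
μ=-3: eigenvector (0, 1, -1).
μ=-6: eigenvector (-2, 0, 1).
P = [[1, 0, -2], [0, 1, 0], [0, -1, 1]], D = diag(2, -3, -6), P⁻¹ = [[1, 2, 2], [0, 1, 0], [0, 1, 1]].
B³ = P·diag(8, -27, -216)·P⁻¹ = [[8, 448, 448], [0, -27, 0], [0, -189, -216]].
The requested entry is 8.

8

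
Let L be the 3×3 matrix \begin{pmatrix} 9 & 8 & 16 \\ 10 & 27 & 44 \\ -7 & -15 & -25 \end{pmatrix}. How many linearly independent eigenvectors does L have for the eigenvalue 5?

L − 5I = [[4, 8, 16], [10, 22, 44], [-7, -15, -30]].
This matrix has rank 2, so its null space has dimension 3 − 2 = 1.

1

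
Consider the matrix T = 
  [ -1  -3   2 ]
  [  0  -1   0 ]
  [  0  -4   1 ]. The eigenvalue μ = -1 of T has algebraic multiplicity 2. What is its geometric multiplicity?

T + 1I = [[0, -3, 2], [0, 0, 0], [0, -4, 2]].
This matrix has rank 2, so its null space has dimension 3 − 2 = 1.

1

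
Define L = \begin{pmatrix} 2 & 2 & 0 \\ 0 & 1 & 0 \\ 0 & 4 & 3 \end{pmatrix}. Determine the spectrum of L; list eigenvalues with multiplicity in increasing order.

Characteristic polynomial: p(s) = s^3 - 6s^2 + 11s - 6 = (s - 3)(s - 2)(s - 1).
Roots (with multiplicity): 1, 2, 3.

1, 2, 3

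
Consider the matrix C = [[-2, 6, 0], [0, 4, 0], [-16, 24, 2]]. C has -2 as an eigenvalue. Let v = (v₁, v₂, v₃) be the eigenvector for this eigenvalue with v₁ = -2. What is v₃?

-8

C + 2I = [[0, 6, 0], [0, 6, 0], [-16, 24, 4]].
Solving (C + 2I)v = 0 gives the eigenspace spanned by (-2, 0, -8).
With v₁ = -2, v = (-2, 0, -8), so v₃ = -8.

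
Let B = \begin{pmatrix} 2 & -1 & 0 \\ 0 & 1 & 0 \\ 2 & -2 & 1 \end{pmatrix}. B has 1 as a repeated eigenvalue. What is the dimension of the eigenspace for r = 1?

2

B − 1I = [[1, -1, 0], [0, 0, 0], [2, -2, 0]].
This matrix has rank 1, so its null space has dimension 3 − 1 = 2.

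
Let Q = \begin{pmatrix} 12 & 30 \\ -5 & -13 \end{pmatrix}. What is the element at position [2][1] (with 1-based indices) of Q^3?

Characteristic polynomial: μ^2 + μ - 6 = (μ - 2)(μ + 3), so the eigenvalues are -3, 2.
μ=2: eigenvector (3, -1).
μ=-3: eigenvector (-2, 1).
P = [[3, -2], [-1, 1]], D = diag(2, -3), P⁻¹ = [[1, 2], [1, 3]].
Q³ = P·diag(8, -27)·P⁻¹ = [[78, 210], [-35, -97]].
The requested entry is -35.

-35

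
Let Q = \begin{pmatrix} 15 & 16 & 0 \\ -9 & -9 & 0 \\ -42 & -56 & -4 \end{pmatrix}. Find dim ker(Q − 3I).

Q − 3I = [[12, 16, 0], [-9, -12, 0], [-42, -56, -7]].
This matrix has rank 2, so its null space has dimension 3 − 2 = 1.

1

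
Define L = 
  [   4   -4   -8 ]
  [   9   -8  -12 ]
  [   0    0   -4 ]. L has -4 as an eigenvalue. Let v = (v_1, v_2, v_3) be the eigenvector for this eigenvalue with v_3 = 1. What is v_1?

4

L + 4I = [[8, -4, -8], [9, -4, -12], [0, 0, 0]].
Solving (L + 4I)v = 0 gives the eigenspace spanned by (4, 6, 1).
With v_3 = 1, v = (4, 6, 1), so v_1 = 4.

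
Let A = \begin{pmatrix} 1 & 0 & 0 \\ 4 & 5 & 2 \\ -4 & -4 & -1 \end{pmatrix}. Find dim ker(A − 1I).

A − 1I = [[0, 0, 0], [4, 4, 2], [-4, -4, -2]].
This matrix has rank 1, so its null space has dimension 3 − 1 = 2.

2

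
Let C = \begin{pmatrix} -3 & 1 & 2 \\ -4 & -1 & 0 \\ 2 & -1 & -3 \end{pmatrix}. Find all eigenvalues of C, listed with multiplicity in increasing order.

Characteristic polynomial: p(r) = r^3 + 7r^2 + 15r + 9 = (r + 1)(r + 3)^2.
Roots (with multiplicity): -3, -3, -1.

-3, -3, -1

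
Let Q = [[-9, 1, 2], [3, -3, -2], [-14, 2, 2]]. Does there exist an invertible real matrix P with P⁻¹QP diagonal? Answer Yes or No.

Characteristic polynomial: p(r) = r^3 + 10r^2 + 32r + 32 = (r + 2)(r + 4)^2.
r = -4 has algebraic multiplicity 2; rank(Q + 4I) = 2, so geometric multiplicity = 1.
Geometric multiplicity < algebraic multiplicity, so Q is not diagonalizable.

No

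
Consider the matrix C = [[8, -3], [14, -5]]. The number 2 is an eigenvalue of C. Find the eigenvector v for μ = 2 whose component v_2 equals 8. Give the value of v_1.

C − 2I = [[6, -3], [14, -7]].
Solving (C − 2I)v = 0 gives the eigenspace spanned by (4, 8).
With v_2 = 8, v = (4, 8), so v_1 = 4.

4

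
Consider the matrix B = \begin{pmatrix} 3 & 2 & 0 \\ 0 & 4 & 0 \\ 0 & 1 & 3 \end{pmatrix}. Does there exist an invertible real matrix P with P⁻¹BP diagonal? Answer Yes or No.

Characteristic polynomial: p(t) = t^3 - 10t^2 + 33t - 36 = (t - 4)(t - 3)^2.
t = 3 has algebraic multiplicity 2; rank(B − 3I) = 1, so geometric multiplicity = 2.
Every eigenvalue has geometric = algebraic multiplicity, so B is diagonalizable.

Yes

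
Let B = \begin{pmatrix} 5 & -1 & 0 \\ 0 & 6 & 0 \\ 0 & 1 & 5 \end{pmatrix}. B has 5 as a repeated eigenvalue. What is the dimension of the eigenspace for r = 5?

2

B − 5I = [[0, -1, 0], [0, 1, 0], [0, 1, 0]].
This matrix has rank 1, so its null space has dimension 3 − 1 = 2.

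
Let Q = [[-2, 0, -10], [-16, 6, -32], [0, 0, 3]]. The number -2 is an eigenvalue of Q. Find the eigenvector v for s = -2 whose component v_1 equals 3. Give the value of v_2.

6

Q + 2I = [[0, 0, -10], [-16, 8, -32], [0, 0, 5]].
Solving (Q + 2I)v = 0 gives the eigenspace spanned by (3, 6, 0).
With v_1 = 3, v = (3, 6, 0), so v_2 = 6.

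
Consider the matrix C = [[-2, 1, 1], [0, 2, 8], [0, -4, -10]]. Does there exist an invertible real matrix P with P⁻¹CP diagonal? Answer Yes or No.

No

Characteristic polynomial: p(t) = t^3 + 10t^2 + 28t + 24 = (t + 2)^2(t + 6).
t = -2 has algebraic multiplicity 2; rank(C + 2I) = 2, so geometric multiplicity = 1.
Geometric multiplicity < algebraic multiplicity, so C is not diagonalizable.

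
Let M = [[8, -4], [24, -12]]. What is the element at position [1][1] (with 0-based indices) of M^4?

Characteristic polynomial: s^2 + 4s = s(s + 4), so the eigenvalues are -4, 0.
s=-4: eigenvector (1, 3).
s=0: eigenvector (-1, -2).
P = [[1, -1], [3, -2]], D = diag(-4, 0), P⁻¹ = [[-2, 1], [-3, 1]].
M⁴ = P·diag(256, 0)·P⁻¹ = [[-512, 256], [-1536, 768]].
The requested entry is 768.

768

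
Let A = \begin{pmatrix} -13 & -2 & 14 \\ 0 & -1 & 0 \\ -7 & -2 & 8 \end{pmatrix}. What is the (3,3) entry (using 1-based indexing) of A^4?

Characteristic polynomial: r^3 + 6r^2 - r - 6 = (r - 1)(r + 1)(r + 6), so the eigenvalues are -6, -1, 1.
r=1: eigenvector (1, 0, 1).
r=-1: eigenvector (1, 1, 1).
r=-6: eigenvector (-2, 0, -1).
P = [[1, 1, -2], [0, 1, 0], [1, 1, -1]], D = diag(1, -1, -6), P⁻¹ = [[-1, -1, 2], [0, 1, 0], [-1, 0, 1]].
A⁴ = P·diag(1, 1, 1296)·P⁻¹ = [[2591, 0, -2590], [0, 1, 0], [1295, 0, -1294]].
The requested entry is -1294.

-1294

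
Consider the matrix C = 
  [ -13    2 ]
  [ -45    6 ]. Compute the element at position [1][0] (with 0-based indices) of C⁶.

151515

Characteristic polynomial: λ^2 + 7λ + 12 = (λ + 3)(λ + 4), so the eigenvalues are -4, -3.
λ=-4: eigenvector (-2, -9).
λ=-3: eigenvector (1, 5).
P = [[-2, 1], [-9, 5]], D = diag(-4, -3), P⁻¹ = [[-5, 1], [-9, 2]].
C⁶ = P·diag(4096, 729)·P⁻¹ = [[34399, -6734], [151515, -29574]].
The requested entry is 151515.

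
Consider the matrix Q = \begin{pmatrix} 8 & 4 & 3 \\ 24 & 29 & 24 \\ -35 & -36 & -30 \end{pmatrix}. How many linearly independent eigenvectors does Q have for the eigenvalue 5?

1

Q − 5I = [[3, 4, 3], [24, 24, 24], [-35, -36, -35]].
This matrix has rank 2, so its null space has dimension 3 − 2 = 1.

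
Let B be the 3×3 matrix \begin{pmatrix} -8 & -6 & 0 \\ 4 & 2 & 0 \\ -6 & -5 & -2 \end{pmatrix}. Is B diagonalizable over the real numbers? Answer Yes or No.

No

Characteristic polynomial: p(r) = r^3 + 8r^2 + 20r + 16 = (r + 2)^2(r + 4).
r = -2 has algebraic multiplicity 2; rank(B + 2I) = 2, so geometric multiplicity = 1.
Geometric multiplicity < algebraic multiplicity, so B is not diagonalizable.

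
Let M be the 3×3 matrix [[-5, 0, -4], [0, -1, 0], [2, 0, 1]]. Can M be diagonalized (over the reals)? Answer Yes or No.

Yes

Characteristic polynomial: p(λ) = λ^3 + 5λ^2 + 7λ + 3 = (λ + 1)^2(λ + 3).
λ = -1 has algebraic multiplicity 2; rank(M + 1I) = 1, so geometric multiplicity = 2.
Every eigenvalue has geometric = algebraic multiplicity, so M is diagonalizable.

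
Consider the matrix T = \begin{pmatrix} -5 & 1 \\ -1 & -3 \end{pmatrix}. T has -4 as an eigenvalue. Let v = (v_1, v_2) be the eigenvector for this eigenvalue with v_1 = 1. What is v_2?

1

T + 4I = [[-1, 1], [-1, 1]].
Solving (T + 4I)v = 0 gives the eigenspace spanned by (1, 1).
With v_1 = 1, v = (1, 1), so v_2 = 1.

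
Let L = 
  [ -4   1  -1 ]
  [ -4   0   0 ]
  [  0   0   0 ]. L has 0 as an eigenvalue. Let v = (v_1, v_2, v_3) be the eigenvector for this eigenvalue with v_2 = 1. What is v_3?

1

L = [[-4, 1, -1], [-4, 0, 0], [0, 0, 0]].
Solving (L)v = 0 gives the eigenspace spanned by (0, 1, 1).
With v_2 = 1, v = (0, 1, 1), so v_3 = 1.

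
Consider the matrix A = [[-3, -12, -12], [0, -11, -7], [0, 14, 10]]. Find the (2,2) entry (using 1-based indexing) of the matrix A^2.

Characteristic polynomial: s^3 + 4s^2 - 9s - 36 = (s - 3)(s + 3)(s + 4), so the eigenvalues are -4, -3, 3.
s=3: eigenvector (-2, -1, 2).
s=-3: eigenvector (1, 0, 0).
s=-4: eigenvector (0, -1, 1).
P = [[-2, 1, 0], [-1, 0, -1], [2, 0, 1]], D = diag(3, -3, -4), P⁻¹ = [[0, 1, 1], [1, 2, 2], [0, -2, -1]].
A² = P·diag(9, 9, 16)·P⁻¹ = [[9, 0, 0], [0, 23, 7], [0, -14, 2]].
The requested entry is 23.

23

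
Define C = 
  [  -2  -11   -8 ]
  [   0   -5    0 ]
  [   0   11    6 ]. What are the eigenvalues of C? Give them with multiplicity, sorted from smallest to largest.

-5, -2, 6

Characteristic polynomial: p(t) = t^3 + t^2 - 32t - 60 = (t - 6)(t + 2)(t + 5).
Roots (with multiplicity): -5, -2, 6.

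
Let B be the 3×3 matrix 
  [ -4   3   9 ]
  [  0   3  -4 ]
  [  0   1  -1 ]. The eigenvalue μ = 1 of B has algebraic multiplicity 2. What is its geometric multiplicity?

1

B − 1I = [[-5, 3, 9], [0, 2, -4], [0, 1, -2]].
This matrix has rank 2, so its null space has dimension 3 − 2 = 1.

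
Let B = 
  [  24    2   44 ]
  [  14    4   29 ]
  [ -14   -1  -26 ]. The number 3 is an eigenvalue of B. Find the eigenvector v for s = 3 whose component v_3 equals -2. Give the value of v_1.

B − 3I = [[21, 2, 44], [14, 1, 29], [-14, -1, -29]].
Solving (B − 3I)v = 0 gives the eigenspace spanned by (4, 2, -2).
With v_3 = -2, v = (4, 2, -2), so v_1 = 4.

4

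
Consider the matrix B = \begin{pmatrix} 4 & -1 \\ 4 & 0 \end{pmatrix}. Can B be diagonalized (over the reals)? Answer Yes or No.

Characteristic polynomial: p(λ) = λ^2 - 4λ + 4 = (λ - 2)^2.
λ = 2 has algebraic multiplicity 2; rank(B − 2I) = 1, so geometric multiplicity = 1.
Geometric multiplicity < algebraic multiplicity, so B is not diagonalizable.

No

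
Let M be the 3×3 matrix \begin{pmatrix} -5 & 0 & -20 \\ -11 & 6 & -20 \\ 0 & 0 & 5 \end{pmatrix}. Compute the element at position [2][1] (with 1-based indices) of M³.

Characteristic polynomial: r^3 - 6r^2 - 25r + 150 = (r - 6)(r - 5)(r + 5), so the eigenvalues are -5, 5, 6.
r=5: eigenvector (-2, -2, 1).
r=6: eigenvector (0, 1, 0).
r=-5: eigenvector (1, 1, 0).
P = [[-2, 0, 1], [-2, 1, 1], [1, 0, 0]], D = diag(5, 6, -5), P⁻¹ = [[0, 0, 1], [-1, 1, 0], [1, 0, 2]].
M³ = P·diag(125, 216, -125)·P⁻¹ = [[-125, 0, -500], [-341, 216, -500], [0, 0, 125]].
The requested entry is -341.

-341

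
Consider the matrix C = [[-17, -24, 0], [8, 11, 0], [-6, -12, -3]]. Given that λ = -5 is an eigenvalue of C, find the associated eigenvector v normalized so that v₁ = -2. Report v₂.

1

C + 5I = [[-12, -24, 0], [8, 16, 0], [-6, -12, 2]].
Solving (C + 5I)v = 0 gives the eigenspace spanned by (-2, 1, 0).
With v₁ = -2, v = (-2, 1, 0), so v₂ = 1.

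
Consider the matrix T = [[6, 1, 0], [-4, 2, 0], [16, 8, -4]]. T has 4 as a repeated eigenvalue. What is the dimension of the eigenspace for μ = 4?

T − 4I = [[2, 1, 0], [-4, -2, 0], [16, 8, -8]].
This matrix has rank 2, so its null space has dimension 3 − 2 = 1.

1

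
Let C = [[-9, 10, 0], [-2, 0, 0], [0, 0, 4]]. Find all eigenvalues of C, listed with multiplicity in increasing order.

-5, -4, 4

Characteristic polynomial: p(r) = r^3 + 5r^2 - 16r - 80 = (r - 4)(r + 4)(r + 5).
Roots (with multiplicity): -5, -4, 4.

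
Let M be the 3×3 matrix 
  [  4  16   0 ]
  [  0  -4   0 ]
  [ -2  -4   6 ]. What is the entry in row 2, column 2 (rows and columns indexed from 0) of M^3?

216

Characteristic polynomial: λ^3 - 6λ^2 - 16λ + 96 = (λ - 6)(λ - 4)(λ + 4), so the eigenvalues are -4, 4, 6.
λ=4: eigenvector (1, 0, 1).
λ=-4: eigenvector (-2, 1, 0).
λ=6: eigenvector (0, 0, 1).
P = [[1, -2, 0], [0, 1, 0], [1, 0, 1]], D = diag(4, -4, 6), P⁻¹ = [[1, 2, 0], [0, 1, 0], [-1, -2, 1]].
M³ = P·diag(64, -64, 216)·P⁻¹ = [[64, 256, 0], [0, -64, 0], [-152, -304, 216]].
The requested entry is 216.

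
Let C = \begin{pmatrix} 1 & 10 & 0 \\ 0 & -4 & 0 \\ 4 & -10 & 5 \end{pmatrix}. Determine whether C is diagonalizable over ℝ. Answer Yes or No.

Characteristic polynomial: p(λ) = λ^3 - 2λ^2 - 19λ + 20 = (λ - 5)(λ - 1)(λ + 4).
All 3 eigenvalues are distinct, so C is diagonalizable.

Yes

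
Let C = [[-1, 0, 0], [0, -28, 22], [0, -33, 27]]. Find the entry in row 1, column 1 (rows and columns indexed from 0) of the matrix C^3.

Characteristic polynomial: t^3 + 2t^2 - 29t - 30 = (t - 5)(t + 1)(t + 6), so the eigenvalues are -6, -1, 5.
t=-1: eigenvector (1, 0, 0).
t=-6: eigenvector (0, 1, 1).
t=5: eigenvector (0, 2, 3).
P = [[1, 0, 0], [0, 1, 2], [0, 1, 3]], D = diag(-1, -6, 5), P⁻¹ = [[1, 0, 0], [0, 3, -2], [0, -1, 1]].
C³ = P·diag(-1, -216, 125)·P⁻¹ = [[-1, 0, 0], [0, -898, 682], [0, -1023, 807]].
The requested entry is -898.

-898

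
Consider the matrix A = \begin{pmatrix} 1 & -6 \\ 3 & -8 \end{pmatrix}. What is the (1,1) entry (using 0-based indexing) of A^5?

Characteristic polynomial: t^2 + 7t + 10 = (t + 2)(t + 5), so the eigenvalues are -5, -2.
t=-5: eigenvector (1, 1).
t=-2: eigenvector (2, 1).
P = [[1, 2], [1, 1]], D = diag(-5, -2), P⁻¹ = [[-1, 2], [1, -1]].
A⁵ = P·diag(-3125, -32)·P⁻¹ = [[3061, -6186], [3093, -6218]].
The requested entry is -6218.

-6218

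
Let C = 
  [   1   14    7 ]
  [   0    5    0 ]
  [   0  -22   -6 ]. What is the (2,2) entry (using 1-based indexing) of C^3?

125

Characteristic polynomial: t^3 - 31t + 30 = (t - 5)(t - 1)(t + 6), so the eigenvalues are -6, 1, 5.
t=1: eigenvector (1, 0, 0).
t=5: eigenvector (0, 1, -2).
t=-6: eigenvector (-1, 0, 1).
P = [[1, 0, -1], [0, 1, 0], [0, -2, 1]], D = diag(1, 5, -6), P⁻¹ = [[1, 2, 1], [0, 1, 0], [0, 2, 1]].
C³ = P·diag(1, 125, -216)·P⁻¹ = [[1, 434, 217], [0, 125, 0], [0, -682, -216]].
The requested entry is 125.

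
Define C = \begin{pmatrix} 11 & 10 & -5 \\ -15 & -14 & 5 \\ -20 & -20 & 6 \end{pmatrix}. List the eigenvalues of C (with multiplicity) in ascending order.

-4, 1, 6

Characteristic polynomial: p(λ) = λ^3 - 3λ^2 - 22λ + 24 = (λ - 6)(λ - 1)(λ + 4).
Roots (with multiplicity): -4, 1, 6.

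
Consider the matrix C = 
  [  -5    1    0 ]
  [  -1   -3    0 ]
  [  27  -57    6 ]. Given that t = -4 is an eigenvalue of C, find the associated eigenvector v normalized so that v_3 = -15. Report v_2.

C + 4I = [[-1, 1, 0], [-1, 1, 0], [27, -57, 10]].
Solving (C + 4I)v = 0 gives the eigenspace spanned by (-5, -5, -15).
With v_3 = -15, v = (-5, -5, -15), so v_2 = -5.

-5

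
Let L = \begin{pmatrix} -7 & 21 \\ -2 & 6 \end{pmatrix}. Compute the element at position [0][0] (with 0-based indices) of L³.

Characteristic polynomial: λ^2 + λ = λ(λ + 1), so the eigenvalues are -1, 0.
λ=-1: eigenvector (7, 2).
λ=0: eigenvector (3, 1).
P = [[7, 3], [2, 1]], D = diag(-1, 0), P⁻¹ = [[1, -3], [-2, 7]].
L³ = P·diag(-1, 0)·P⁻¹ = [[-7, 21], [-2, 6]].
The requested entry is -7.

-7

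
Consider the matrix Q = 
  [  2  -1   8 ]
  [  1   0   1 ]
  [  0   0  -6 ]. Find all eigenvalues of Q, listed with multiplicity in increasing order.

Characteristic polynomial: p(μ) = μ^3 + 4μ^2 - 11μ + 6 = (μ - 1)^2(μ + 6).
Roots (with multiplicity): -6, 1, 1.

-6, 1, 1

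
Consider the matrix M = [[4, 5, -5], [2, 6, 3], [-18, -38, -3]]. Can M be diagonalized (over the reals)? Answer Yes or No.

No

Characteristic polynomial: p(μ) = μ^3 - 7μ^2 + 8μ + 16 = (μ - 4)^2(μ + 1).
μ = 4 has algebraic multiplicity 2; rank(M − 4I) = 2, so geometric multiplicity = 1.
Geometric multiplicity < algebraic multiplicity, so M is not diagonalizable.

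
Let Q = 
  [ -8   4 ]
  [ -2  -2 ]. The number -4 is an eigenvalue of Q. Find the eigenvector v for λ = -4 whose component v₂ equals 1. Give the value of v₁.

1

Q + 4I = [[-4, 4], [-2, 2]].
Solving (Q + 4I)v = 0 gives the eigenspace spanned by (1, 1).
With v₂ = 1, v = (1, 1), so v₁ = 1.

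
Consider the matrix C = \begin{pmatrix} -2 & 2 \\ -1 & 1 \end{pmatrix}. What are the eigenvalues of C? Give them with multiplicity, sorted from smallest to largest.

Characteristic polynomial: p(λ) = λ^2 + λ = λ(λ + 1).
Roots (with multiplicity): -1, 0.

-1, 0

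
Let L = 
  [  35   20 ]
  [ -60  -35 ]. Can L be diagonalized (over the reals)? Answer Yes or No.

Characteristic polynomial: p(r) = r^2 - 25 = (r - 5)(r + 5).
All 2 eigenvalues are distinct, so L is diagonalizable.

Yes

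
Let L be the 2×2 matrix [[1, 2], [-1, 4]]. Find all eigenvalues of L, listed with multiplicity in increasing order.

2, 3

Characteristic polynomial: p(s) = s^2 - 5s + 6 = (s - 3)(s - 2).
Roots (with multiplicity): 2, 3.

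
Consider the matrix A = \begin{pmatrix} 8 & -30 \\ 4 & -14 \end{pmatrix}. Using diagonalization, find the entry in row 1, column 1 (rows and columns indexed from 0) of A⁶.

Characteristic polynomial: λ^2 + 6λ + 8 = (λ + 2)(λ + 4), so the eigenvalues are -4, -2.
λ=-2: eigenvector (3, 1).
λ=-4: eigenvector (-5, -2).
P = [[3, -5], [1, -2]], D = diag(-2, -4), P⁻¹ = [[2, -5], [1, -3]].
A⁶ = P·diag(64, 4096)·P⁻¹ = [[-20096, 60480], [-8064, 24256]].
The requested entry is 24256.

24256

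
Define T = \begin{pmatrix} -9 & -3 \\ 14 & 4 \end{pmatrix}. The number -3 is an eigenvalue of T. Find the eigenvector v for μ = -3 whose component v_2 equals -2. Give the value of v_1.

1

T + 3I = [[-6, -3], [14, 7]].
Solving (T + 3I)v = 0 gives the eigenspace spanned by (1, -2).
With v_2 = -2, v = (1, -2), so v_1 = 1.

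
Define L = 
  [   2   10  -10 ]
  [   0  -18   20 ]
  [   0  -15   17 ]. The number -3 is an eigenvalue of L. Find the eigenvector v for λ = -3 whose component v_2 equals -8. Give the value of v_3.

-6

L + 3I = [[5, 10, -10], [0, -15, 20], [0, -15, 20]].
Solving (L + 3I)v = 0 gives the eigenspace spanned by (4, -8, -6).
With v_2 = -8, v = (4, -8, -6), so v_3 = -6.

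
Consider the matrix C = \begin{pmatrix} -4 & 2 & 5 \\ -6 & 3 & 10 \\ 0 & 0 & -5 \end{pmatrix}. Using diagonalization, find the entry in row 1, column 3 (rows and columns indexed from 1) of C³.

125

Characteristic polynomial: t^3 + 6t^2 + 5t = t(t + 1)(t + 5), so the eigenvalues are -5, -1, 0.
t=-5: eigenvector (1, 2, -1).
t=-1: eigenvector (-2, -3, 0).
t=0: eigenvector (1, 2, 0).
P = [[1, -2, 1], [2, -3, 2], [-1, 0, 0]], D = diag(-5, -1, 0), P⁻¹ = [[0, 0, -1], [-2, 1, 0], [-3, 2, 1]].
C³ = P·diag(-125, -1, 0)·P⁻¹ = [[-4, 2, 125], [-6, 3, 250], [0, 0, -125]].
The requested entry is 125.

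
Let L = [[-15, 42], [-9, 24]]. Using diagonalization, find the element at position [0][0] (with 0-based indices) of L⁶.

Characteristic polynomial: r^2 - 9r + 18 = (r - 6)(r - 3), so the eigenvalues are 3, 6.
r=3: eigenvector (7, 3).
r=6: eigenvector (2, 1).
P = [[7, 2], [3, 1]], D = diag(3, 6), P⁻¹ = [[1, -2], [-3, 7]].
L⁶ = P·diag(729, 46656)·P⁻¹ = [[-274833, 642978], [-137781, 322218]].
The requested entry is -274833.

-274833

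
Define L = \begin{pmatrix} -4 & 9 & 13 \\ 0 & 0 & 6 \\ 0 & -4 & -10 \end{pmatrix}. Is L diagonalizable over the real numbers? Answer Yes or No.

No

Characteristic polynomial: p(s) = s^3 + 14s^2 + 64s + 96 = (s + 4)^2(s + 6).
s = -4 has algebraic multiplicity 2; rank(L + 4I) = 2, so geometric multiplicity = 1.
Geometric multiplicity < algebraic multiplicity, so L is not diagonalizable.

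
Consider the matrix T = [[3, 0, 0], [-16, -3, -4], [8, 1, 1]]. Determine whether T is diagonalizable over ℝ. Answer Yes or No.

Characteristic polynomial: p(s) = s^3 - s^2 - 5s - 3 = (s - 3)(s + 1)^2.
s = -1 has algebraic multiplicity 2; rank(T + 1I) = 2, so geometric multiplicity = 1.
Geometric multiplicity < algebraic multiplicity, so T is not diagonalizable.

No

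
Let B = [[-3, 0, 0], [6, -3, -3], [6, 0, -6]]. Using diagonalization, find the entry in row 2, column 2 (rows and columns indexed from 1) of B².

9

Characteristic polynomial: λ^3 + 12λ^2 + 45λ + 54 = (λ + 3)^2(λ + 6), so the eigenvalues are -6, -3, -3.
λ=-3: eigenvector (1, 4, 2).
λ=-3: eigenvector (0, 1, 0).
λ=-6: eigenvector (0, 1, 1).
P = [[1, 0, 0], [4, 1, 1], [2, 0, 1]], D = diag(-3, -3, -6), P⁻¹ = [[1, 0, 0], [-2, 1, -1], [-2, 0, 1]].
B² = P·diag(9, 9, 36)·P⁻¹ = [[9, 0, 0], [-54, 9, 27], [-54, 0, 36]].
The requested entry is 9.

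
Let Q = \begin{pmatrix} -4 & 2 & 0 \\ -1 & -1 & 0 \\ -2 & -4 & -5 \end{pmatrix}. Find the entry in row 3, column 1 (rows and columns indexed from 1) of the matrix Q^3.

Characteristic polynomial: μ^3 + 10μ^2 + 31μ + 30 = (μ + 2)(μ + 3)(μ + 5), so the eigenvalues are -5, -3, -2.
μ=-5: eigenvector (0, 0, 1).
μ=-2: eigenvector (1, 1, -2).
μ=-3: eigenvector (2, 1, -4).
P = [[0, 1, 2], [0, 1, 1], [1, -2, -4]], D = diag(-5, -2, -3), P⁻¹ = [[2, 0, 1], [-1, 2, 0], [1, -1, 0]].
Q³ = P·diag(-125, -8, -27)·P⁻¹ = [[-46, 38, 0], [-19, 11, 0], [-158, -76, -125]].
The requested entry is -158.

-158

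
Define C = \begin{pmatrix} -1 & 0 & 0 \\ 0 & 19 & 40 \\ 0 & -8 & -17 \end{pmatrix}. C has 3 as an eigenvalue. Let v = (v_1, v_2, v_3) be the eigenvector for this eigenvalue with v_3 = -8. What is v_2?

C − 3I = [[-4, 0, 0], [0, 16, 40], [0, -8, -20]].
Solving (C − 3I)v = 0 gives the eigenspace spanned by (0, 20, -8).
With v_3 = -8, v = (0, 20, -8), so v_2 = 20.

20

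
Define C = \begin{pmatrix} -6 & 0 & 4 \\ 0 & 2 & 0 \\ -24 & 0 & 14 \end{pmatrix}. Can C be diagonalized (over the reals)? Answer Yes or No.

Characteristic polynomial: p(r) = r^3 - 10r^2 + 28r - 24 = (r - 6)(r - 2)^2.
r = 2 has algebraic multiplicity 2; rank(C − 2I) = 1, so geometric multiplicity = 2.
Every eigenvalue has geometric = algebraic multiplicity, so C is diagonalizable.

Yes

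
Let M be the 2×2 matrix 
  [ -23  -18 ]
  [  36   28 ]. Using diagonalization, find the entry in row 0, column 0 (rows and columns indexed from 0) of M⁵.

-8183

Characteristic polynomial: r^2 - 5r + 4 = (r - 4)(r - 1), so the eigenvalues are 1, 4.
r=4: eigenvector (-2, 3).
r=1: eigenvector (3, -4).
P = [[-2, 3], [3, -4]], D = diag(4, 1), P⁻¹ = [[4, 3], [3, 2]].
M⁵ = P·diag(1024, 1)·P⁻¹ = [[-8183, -6138], [12276, 9208]].
The requested entry is -8183.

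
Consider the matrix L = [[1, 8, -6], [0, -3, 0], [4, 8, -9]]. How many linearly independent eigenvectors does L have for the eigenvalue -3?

2

L + 3I = [[4, 8, -6], [0, 0, 0], [4, 8, -6]].
This matrix has rank 1, so its null space has dimension 3 − 1 = 2.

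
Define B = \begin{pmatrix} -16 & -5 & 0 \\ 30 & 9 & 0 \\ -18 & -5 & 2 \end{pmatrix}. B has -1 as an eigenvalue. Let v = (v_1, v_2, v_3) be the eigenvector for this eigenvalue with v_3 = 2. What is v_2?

B + 1I = [[-15, -5, 0], [30, 10, 0], [-18, -5, 3]].
Solving (B + 1I)v = 0 gives the eigenspace spanned by (2, -6, 2).
With v_3 = 2, v = (2, -6, 2), so v_2 = -6.

-6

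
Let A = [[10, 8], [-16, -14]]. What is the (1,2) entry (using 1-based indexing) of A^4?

Characteristic polynomial: μ^2 + 4μ - 12 = (μ - 2)(μ + 6), so the eigenvalues are -6, 2.
μ=-6: eigenvector (-1, 2).
μ=2: eigenvector (1, -1).
P = [[-1, 1], [2, -1]], D = diag(-6, 2), P⁻¹ = [[1, 1], [2, 1]].
A⁴ = P·diag(1296, 16)·P⁻¹ = [[-1264, -1280], [2560, 2576]].
The requested entry is -1280.

-1280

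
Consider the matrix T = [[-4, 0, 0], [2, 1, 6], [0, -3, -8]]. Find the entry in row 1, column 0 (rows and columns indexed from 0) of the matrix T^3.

Characteristic polynomial: μ^3 + 11μ^2 + 38μ + 40 = (μ + 2)(μ + 4)(μ + 5), so the eigenvalues are -5, -4, -2.
μ=-4: eigenvector (1, -4, 3).
μ=-5: eigenvector (0, -1, 1).
μ=-2: eigenvector (0, -2, 1).
P = [[1, 0, 0], [-4, -1, -2], [3, 1, 1]], D = diag(-4, -5, -2), P⁻¹ = [[1, 0, 0], [-2, 1, 2], [-1, -1, -1]].
T³ = P·diag(-64, -125, -8)·P⁻¹ = [[-64, 0, 0], [-10, 109, 234], [66, -117, -242]].
The requested entry is -10.

-10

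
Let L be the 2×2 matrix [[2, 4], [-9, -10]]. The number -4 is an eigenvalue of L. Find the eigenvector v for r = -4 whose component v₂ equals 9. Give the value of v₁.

L + 4I = [[6, 4], [-9, -6]].
Solving (L + 4I)v = 0 gives the eigenspace spanned by (-6, 9).
With v₂ = 9, v = (-6, 9), so v₁ = -6.

-6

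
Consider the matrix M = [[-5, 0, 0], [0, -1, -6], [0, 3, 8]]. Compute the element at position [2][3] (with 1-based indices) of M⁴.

-1218

Characteristic polynomial: t^3 - 2t^2 - 25t + 50 = (t - 5)(t - 2)(t + 5), so the eigenvalues are -5, 2, 5.
t=5: eigenvector (0, 1, -1).
t=-5: eigenvector (1, 0, 0).
t=2: eigenvector (0, 2, -1).
P = [[0, 1, 0], [1, 0, 2], [-1, 0, -1]], D = diag(5, -5, 2), P⁻¹ = [[0, -1, -2], [1, 0, 0], [0, 1, 1]].
M⁴ = P·diag(625, 625, 16)·P⁻¹ = [[625, 0, 0], [0, -593, -1218], [0, 609, 1234]].
The requested entry is -1218.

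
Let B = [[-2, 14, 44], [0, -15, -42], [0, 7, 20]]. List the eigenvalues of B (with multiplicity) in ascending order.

-2, -1, 6

Characteristic polynomial: p(r) = r^3 - 3r^2 - 16r - 12 = (r - 6)(r + 1)(r + 2).
Roots (with multiplicity): -2, -1, 6.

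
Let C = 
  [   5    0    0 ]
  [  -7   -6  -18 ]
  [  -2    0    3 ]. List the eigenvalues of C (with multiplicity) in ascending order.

Characteristic polynomial: p(s) = s^3 - 2s^2 - 33s + 90 = (s - 5)(s - 3)(s + 6).
Roots (with multiplicity): -6, 3, 5.

-6, 3, 5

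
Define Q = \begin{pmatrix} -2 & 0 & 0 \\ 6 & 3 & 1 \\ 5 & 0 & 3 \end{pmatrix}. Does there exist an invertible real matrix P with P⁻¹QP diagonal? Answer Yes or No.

No

Characteristic polynomial: p(r) = r^3 - 4r^2 - 3r + 18 = (r - 3)^2(r + 2).
r = 3 has algebraic multiplicity 2; rank(Q − 3I) = 2, so geometric multiplicity = 1.
Geometric multiplicity < algebraic multiplicity, so Q is not diagonalizable.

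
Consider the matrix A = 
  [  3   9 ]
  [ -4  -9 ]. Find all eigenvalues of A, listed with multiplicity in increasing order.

-3, -3

Characteristic polynomial: p(μ) = μ^2 + 6μ + 9 = (μ + 3)^2.
Roots (with multiplicity): -3, -3.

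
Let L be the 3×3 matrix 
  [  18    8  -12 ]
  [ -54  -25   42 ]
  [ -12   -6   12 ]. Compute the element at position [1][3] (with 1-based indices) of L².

Characteristic polynomial: μ^3 - 5μ^2 + 6μ = μ(μ - 3)(μ - 2), so the eigenvalues are 0, 2, 3.
μ=0: eigenvector (-2, 6, 1).
μ=3: eigenvector (0, -3, -2).
μ=2: eigenvector (1, -2, 0).
P = [[-2, 0, 1], [6, -3, -2], [1, -2, 0]], D = diag(0, 3, 2), P⁻¹ = [[4, 2, -3], [2, 1, -2], [9, 4, -6]].
L² = P·diag(0, 9, 4)·P⁻¹ = [[36, 16, -24], [-126, -59, 102], [-36, -18, 36]].
The requested entry is -24.

-24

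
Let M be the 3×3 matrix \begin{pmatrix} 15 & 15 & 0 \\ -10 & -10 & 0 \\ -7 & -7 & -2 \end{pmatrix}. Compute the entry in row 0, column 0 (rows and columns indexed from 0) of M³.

375

Characteristic polynomial: s^3 - 3s^2 - 10s = s(s - 5)(s + 2), so the eigenvalues are -2, 0, 5.
s=5: eigenvector (3, -2, -1).
s=0: eigenvector (-1, 1, 0).
s=-2: eigenvector (0, 0, 1).
P = [[3, -1, 0], [-2, 1, 0], [-1, 0, 1]], D = diag(5, 0, -2), P⁻¹ = [[1, 1, 0], [2, 3, 0], [1, 1, 1]].
M³ = P·diag(125, 0, -8)·P⁻¹ = [[375, 375, 0], [-250, -250, 0], [-133, -133, -8]].
The requested entry is 375.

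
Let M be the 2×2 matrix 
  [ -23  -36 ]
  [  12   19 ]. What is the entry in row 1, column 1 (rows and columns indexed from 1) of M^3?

Characteristic polynomial: μ^2 + 4μ - 5 = (μ - 1)(μ + 5), so the eigenvalues are -5, 1.
μ=-5: eigenvector (-2, 1).
μ=1: eigenvector (-3, 2).
P = [[-2, -3], [1, 2]], D = diag(-5, 1), P⁻¹ = [[-2, -3], [1, 2]].
M³ = P·diag(-125, 1)·P⁻¹ = [[-503, -756], [252, 379]].
The requested entry is -503.

-503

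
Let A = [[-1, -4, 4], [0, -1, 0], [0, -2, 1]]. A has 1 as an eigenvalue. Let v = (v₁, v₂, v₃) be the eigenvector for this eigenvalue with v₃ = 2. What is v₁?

A − 1I = [[-2, -4, 4], [0, -2, 0], [0, -2, 0]].
Solving (A − 1I)v = 0 gives the eigenspace spanned by (4, 0, 2).
With v₃ = 2, v = (4, 0, 2), so v₁ = 4.

4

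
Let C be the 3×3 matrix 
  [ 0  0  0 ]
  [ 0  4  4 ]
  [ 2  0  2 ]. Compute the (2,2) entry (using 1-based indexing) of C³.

Characteristic polynomial: t^3 - 6t^2 + 8t = t(t - 4)(t - 2), so the eigenvalues are 0, 2, 4.
t=4: eigenvector (0, 1, 0).
t=0: eigenvector (-1, -1, 1).
t=2: eigenvector (0, 2, -1).
P = [[0, -1, 0], [1, -1, 2], [0, 1, -1]], D = diag(4, 0, 2), P⁻¹ = [[1, 1, 2], [-1, 0, 0], [-1, 0, -1]].
C³ = P·diag(64, 0, 8)·P⁻¹ = [[0, 0, 0], [48, 64, 112], [8, 0, 8]].
The requested entry is 64.

64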